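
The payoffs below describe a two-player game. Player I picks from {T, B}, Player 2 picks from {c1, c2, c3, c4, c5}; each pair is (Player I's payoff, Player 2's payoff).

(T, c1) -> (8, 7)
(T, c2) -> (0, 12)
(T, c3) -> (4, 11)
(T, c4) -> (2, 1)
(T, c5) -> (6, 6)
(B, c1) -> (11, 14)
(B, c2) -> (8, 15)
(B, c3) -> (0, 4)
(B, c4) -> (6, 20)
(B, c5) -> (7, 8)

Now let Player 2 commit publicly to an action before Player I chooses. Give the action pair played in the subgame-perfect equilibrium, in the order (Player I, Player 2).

(B, c4)

Player I best-responds to each possible Player 2 move:
- c1 → Player I plays B (best of 8, 11); Player 2 gets 14.
- c2 → Player I plays B (best of 0, 8); Player 2 gets 15.
- c3 → Player I plays T (best of 4, 0); Player 2 gets 11.
- c4 → Player I plays B (best of 2, 6); Player 2 gets 20.
- c5 → Player I plays B (best of 6, 7); Player 2 gets 8.
Maximizing over 14, 15, 11, 20, 8, Player 2 chooses c4. Subgame-perfect outcome: (B, c4) with payoffs (6, 20).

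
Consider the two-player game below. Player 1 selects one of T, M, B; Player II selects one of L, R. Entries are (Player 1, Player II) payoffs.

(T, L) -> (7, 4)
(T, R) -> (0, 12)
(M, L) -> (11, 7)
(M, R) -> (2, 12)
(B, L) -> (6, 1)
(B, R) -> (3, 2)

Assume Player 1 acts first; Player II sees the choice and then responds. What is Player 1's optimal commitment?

B

Backward induction with Player 1 moving first.
- T → Player II plays R (best of 4, 12); Player 1 gets 0.
- M → Player II plays R (best of 7, 12); Player 1 gets 2.
- B → Player II plays R (best of 1, 2); Player 1 gets 3.
Maximizing over 0, 2, 3, Player 1 chooses B. Subgame-perfect outcome: (B, R) with payoffs (3, 2).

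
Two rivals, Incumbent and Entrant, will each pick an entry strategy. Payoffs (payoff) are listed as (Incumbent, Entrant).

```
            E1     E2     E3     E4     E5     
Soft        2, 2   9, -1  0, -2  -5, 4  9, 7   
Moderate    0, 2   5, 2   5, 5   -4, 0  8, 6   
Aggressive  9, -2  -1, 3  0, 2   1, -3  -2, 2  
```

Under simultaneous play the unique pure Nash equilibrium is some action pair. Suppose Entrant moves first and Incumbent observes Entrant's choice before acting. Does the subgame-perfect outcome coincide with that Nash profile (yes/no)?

Incumbent best-responds to each possible Entrant move:
- E1: Incumbent compares 2, 0, 9 and picks Aggressive; Entrant would get -2.
- E2: Incumbent compares 9, 5, -1 and picks Soft; Entrant would get -1.
- E3: Incumbent compares 0, 5, 0 and picks Moderate; Entrant would get 5.
- E4: Incumbent compares -5, -4, 1 and picks Aggressive; Entrant would get -3.
- E5: Incumbent compares 9, 8, -2 and picks Soft; Entrant would get 7.
Entrant's induced payoffs are -2, -1, 5, -3, 7, so Entrant commits to E5. Subgame-perfect outcome: (Soft, E5) with payoffs (9, 7).
Now find the simultaneous Nash equilibrium.
Incumbent's best replies: E1→Aggressive; E2→Soft; E3→Moderate; E4→Aggressive; E5→Soft.
Entrant's best replies: Soft→E5; Moderate→E5; Aggressive→E2.
Only (Soft, E5) has each player best-responding; Nash payoffs (9, 7).
Sequential outcome (Soft, E5) coincides with the Nash profile (Soft, E5).

yes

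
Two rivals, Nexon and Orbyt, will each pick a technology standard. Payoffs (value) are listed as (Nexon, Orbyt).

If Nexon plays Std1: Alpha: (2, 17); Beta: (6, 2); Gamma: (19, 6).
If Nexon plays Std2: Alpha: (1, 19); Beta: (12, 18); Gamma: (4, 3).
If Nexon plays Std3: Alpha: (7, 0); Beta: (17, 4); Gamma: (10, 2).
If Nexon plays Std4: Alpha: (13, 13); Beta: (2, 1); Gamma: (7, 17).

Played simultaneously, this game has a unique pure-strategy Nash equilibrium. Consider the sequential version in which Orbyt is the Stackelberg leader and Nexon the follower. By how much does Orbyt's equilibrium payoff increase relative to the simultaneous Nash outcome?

Nexon best-responds to each possible Orbyt move:
- Alpha: Nexon compares 2, 1, 7, 13 and picks Std4; Orbyt would get 13.
- Beta: Nexon compares 6, 12, 17, 2 and picks Std3; Orbyt would get 4.
- Gamma: Nexon compares 19, 4, 10, 7 and picks Std1; Orbyt would get 6.
Orbyt's induced payoffs are 13, 4, 6, so Orbyt commits to Alpha. Subgame-perfect outcome: (Std4, Alpha) with payoffs (13, 13).
Under simultaneous play:
Nexon's best replies: Alpha→Std4; Beta→Std3; Gamma→Std1.
Orbyt's best replies: Std1→Alpha; Std2→Alpha; Std3→Beta; Std4→Gamma.
Only (Std3, Beta) has each player best-responding; Nash payoffs (17, 4).
Orbyt's commitment gain: 13 − 4 = 9.

9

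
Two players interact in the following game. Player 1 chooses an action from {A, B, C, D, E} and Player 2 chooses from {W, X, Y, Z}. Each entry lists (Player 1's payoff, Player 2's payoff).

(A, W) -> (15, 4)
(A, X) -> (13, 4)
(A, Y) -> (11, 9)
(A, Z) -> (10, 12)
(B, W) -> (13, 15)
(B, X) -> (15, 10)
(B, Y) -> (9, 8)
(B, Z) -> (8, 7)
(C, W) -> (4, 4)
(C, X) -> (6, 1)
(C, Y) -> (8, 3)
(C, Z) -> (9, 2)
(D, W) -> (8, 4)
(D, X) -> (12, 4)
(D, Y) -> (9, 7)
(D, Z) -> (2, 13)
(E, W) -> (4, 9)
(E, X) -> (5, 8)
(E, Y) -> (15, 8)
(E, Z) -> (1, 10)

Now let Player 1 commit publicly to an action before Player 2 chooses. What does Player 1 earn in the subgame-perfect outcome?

Work backward from Player 2's decision.
- A: Player 2 compares 4, 4, 9, 12 and picks Z; Player 1 would get 10.
- B: Player 2 compares 15, 10, 8, 7 and picks W; Player 1 would get 13.
- C: Player 2 compares 4, 1, 3, 2 and picks W; Player 1 would get 4.
- D: Player 2 compares 4, 4, 7, 13 and picks Z; Player 1 would get 2.
- E: Player 2 compares 9, 8, 8, 10 and picks Z; Player 1 would get 1.
Maximizing over 10, 13, 4, 2, 1, Player 1 chooses B. Subgame-perfect outcome: (B, W) with payoffs (13, 15).

13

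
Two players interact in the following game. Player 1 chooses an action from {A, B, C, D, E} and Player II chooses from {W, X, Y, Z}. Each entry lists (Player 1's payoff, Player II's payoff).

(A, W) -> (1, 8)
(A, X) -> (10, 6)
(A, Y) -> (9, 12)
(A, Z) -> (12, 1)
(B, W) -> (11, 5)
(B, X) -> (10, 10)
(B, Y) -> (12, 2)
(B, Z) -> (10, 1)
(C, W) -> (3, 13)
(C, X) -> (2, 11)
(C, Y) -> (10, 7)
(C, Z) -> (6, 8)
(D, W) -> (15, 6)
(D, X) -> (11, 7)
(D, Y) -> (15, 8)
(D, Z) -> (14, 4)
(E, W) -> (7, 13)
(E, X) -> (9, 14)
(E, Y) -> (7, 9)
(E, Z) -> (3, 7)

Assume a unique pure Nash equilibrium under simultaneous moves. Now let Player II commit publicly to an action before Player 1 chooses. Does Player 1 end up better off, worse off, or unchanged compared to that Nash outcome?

unchanged

Player 1 best-responds to each possible Player II move:
- W → Player 1 plays D (best of 1, 11, 3, 15, 7); Player II gets 6.
- X → Player 1 plays D (best of 10, 10, 2, 11, 9); Player II gets 7.
- Y → Player 1 plays D (best of 9, 12, 10, 15, 7); Player II gets 8.
- Z → Player 1 plays D (best of 12, 10, 6, 14, 3); Player II gets 4.
Maximizing over 6, 7, 8, 4, Player II chooses Y. Subgame-perfect outcome: (D, Y) with payoffs (15, 8).
For the simultaneous game, intersect best replies.
Player 1's best replies: W→D; X→D; Y→D; Z→D.
Player II's best replies: A→Y; B→X; C→W; D→Y; E→X.
Only (D, Y) has each player best-responding; Nash payoffs (15, 8).
Player 1 earns 15 sequentially versus 15 at the Nash outcome: unchanged.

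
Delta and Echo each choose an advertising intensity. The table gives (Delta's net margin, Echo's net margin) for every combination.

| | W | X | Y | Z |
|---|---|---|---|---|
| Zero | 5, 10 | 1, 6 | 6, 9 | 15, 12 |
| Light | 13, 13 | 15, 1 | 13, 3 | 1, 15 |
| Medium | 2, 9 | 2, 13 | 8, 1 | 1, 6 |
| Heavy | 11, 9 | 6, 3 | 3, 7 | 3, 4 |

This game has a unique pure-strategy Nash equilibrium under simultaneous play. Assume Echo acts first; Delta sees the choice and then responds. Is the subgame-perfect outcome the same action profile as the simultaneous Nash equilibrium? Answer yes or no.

no

Work backward from Delta's decision.
- W: Delta compares 5, 13, 2, 11 and picks Light; Echo would get 13.
- X: Delta compares 1, 15, 2, 6 and picks Light; Echo would get 1.
- Y: Delta compares 6, 13, 8, 3 and picks Light; Echo would get 3.
- Z: Delta compares 15, 1, 1, 3 and picks Zero; Echo would get 12.
Echo's induced payoffs are 13, 1, 3, 12, so Echo commits to W. Subgame-perfect outcome: (Light, W) with payoffs (13, 13).
Now find the simultaneous Nash equilibrium.
Delta's best replies: W→Light; X→Light; Y→Light; Z→Zero.
Echo's best replies: Zero→Z; Light→Z; Medium→X; Heavy→W.
The unique mutual best reply is (Zero, Z), giving (15, 12).
Sequential outcome (Light, W) differs from the Nash profile (Zero, Z).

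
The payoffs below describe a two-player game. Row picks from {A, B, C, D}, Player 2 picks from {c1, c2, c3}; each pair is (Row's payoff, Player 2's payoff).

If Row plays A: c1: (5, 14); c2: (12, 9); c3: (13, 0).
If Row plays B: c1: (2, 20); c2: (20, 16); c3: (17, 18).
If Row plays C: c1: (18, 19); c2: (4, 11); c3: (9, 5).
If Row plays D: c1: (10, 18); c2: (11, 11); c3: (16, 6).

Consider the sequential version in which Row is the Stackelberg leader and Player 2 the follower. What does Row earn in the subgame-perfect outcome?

Solve by backward induction (Row leads).
- A → Player 2 plays c1 (best of 14, 9, 0); Row gets 5.
- B → Player 2 plays c1 (best of 20, 16, 18); Row gets 2.
- C → Player 2 plays c1 (best of 19, 11, 5); Row gets 18.
- D → Player 2 plays c1 (best of 18, 11, 6); Row gets 10.
Maximizing over 5, 2, 18, 10, Row chooses C. Subgame-perfect outcome: (C, c1) with payoffs (18, 19).

18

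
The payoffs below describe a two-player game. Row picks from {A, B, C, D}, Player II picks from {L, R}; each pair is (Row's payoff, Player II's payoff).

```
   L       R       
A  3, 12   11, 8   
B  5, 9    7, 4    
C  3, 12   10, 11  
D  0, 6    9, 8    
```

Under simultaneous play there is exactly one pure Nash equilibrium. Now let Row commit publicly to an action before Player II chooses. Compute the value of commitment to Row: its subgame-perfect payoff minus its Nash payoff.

4

Solve by backward induction (Row leads).
- A: BR = L, leader payoff 3.
- B: BR = L, leader payoff 5.
- C: BR = L, leader payoff 3.
- D: BR = R, leader payoff 9.
Row's induced payoffs are 3, 5, 3, 9, so Row commits to D. Subgame-perfect outcome: (D, R) with payoffs (9, 8).
Now find the simultaneous Nash equilibrium.
Row's best replies: L→B; R→A.
Player II's best replies: A→L; B→L; C→L; D→R.
The unique mutual best reply is (B, L), giving (5, 9).
Row's commitment gain: 9 − 5 = 4.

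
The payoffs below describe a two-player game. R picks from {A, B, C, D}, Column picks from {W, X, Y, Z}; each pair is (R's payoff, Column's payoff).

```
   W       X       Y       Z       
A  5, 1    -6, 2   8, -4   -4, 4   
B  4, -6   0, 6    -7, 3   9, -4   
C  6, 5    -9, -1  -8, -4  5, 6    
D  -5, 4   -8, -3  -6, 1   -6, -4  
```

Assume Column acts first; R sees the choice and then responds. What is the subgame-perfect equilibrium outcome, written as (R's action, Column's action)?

(B, X)

Work backward from R's decision.
- W: R compares 5, 4, 6, -5 and picks C; Column would get 5.
- X: R compares -6, 0, -9, -8 and picks B; Column would get 6.
- Y: R compares 8, -7, -8, -6 and picks A; Column would get -4.
- Z: R compares -4, 9, 5, -6 and picks B; Column would get -4.
Among 5, 6, -4, -4, the best is 6 at X. Subgame-perfect outcome: (B, X) with payoffs (0, 6).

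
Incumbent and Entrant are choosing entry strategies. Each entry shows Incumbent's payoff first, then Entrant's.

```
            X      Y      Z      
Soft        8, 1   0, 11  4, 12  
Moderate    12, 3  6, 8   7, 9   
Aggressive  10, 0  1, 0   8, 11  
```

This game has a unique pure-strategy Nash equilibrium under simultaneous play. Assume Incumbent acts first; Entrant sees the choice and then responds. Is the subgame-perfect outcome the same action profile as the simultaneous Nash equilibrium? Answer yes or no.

Entrant best-responds to each possible Incumbent move:
- Soft: BR = Z, leader payoff 4.
- Moderate: BR = Z, leader payoff 7.
- Aggressive: BR = Z, leader payoff 8.
Incumbent's induced payoffs are 4, 7, 8, so Incumbent commits to Aggressive. Subgame-perfect outcome: (Aggressive, Z) with payoffs (8, 11).
Now find the simultaneous Nash equilibrium.
Incumbent's best replies: X→Moderate; Y→Moderate; Z→Aggressive.
Entrant's best replies: Soft→Z; Moderate→Z; Aggressive→Z.
Only (Aggressive, Z) has each player best-responding; Nash payoffs (8, 11).
Sequential outcome (Aggressive, Z) coincides with the Nash profile (Aggressive, Z).

yes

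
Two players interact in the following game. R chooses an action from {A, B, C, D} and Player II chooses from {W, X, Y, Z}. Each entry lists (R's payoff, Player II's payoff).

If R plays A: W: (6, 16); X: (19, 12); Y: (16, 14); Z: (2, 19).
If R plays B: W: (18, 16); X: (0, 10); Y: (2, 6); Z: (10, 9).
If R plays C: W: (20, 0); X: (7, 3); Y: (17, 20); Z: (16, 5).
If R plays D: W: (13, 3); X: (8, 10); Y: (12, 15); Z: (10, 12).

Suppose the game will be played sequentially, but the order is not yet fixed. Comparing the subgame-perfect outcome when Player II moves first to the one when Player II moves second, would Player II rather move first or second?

If R leads: Player II's best replies are A→Z, B→W, C→Y, D→Y; R's induced payoffs 2, 18, 17, 12; outcome (B, W), payoffs (18, 16).
If Player II leads: R's best replies are W→C, X→A, Y→C, Z→C; Player II's induced payoffs 0, 12, 20, 5; outcome (C, Y), payoffs (17, 20).
Player II gets 20 moving first and 16 moving second, so Player II prefers to move first.

first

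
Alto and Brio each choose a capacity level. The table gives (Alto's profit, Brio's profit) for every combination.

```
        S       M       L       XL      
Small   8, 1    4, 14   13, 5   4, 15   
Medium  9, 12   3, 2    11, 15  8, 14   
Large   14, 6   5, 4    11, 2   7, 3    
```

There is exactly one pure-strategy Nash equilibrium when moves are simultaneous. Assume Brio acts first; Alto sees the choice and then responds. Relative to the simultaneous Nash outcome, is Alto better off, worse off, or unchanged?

Alto best-responds to each possible Brio move:
- S: Alto compares 8, 9, 14 and picks Large; Brio would get 6.
- M: Alto compares 4, 3, 5 and picks Large; Brio would get 4.
- L: Alto compares 13, 11, 11 and picks Small; Brio would get 5.
- XL: Alto compares 4, 8, 7 and picks Medium; Brio would get 14.
Maximizing over 6, 4, 5, 14, Brio chooses XL. Subgame-perfect outcome: (Medium, XL) with payoffs (8, 14).
For the simultaneous game, intersect best replies.
Alto's best replies: S→Large; M→Large; L→Small; XL→Medium.
Brio's best replies: Small→XL; Medium→L; Large→S.
Only (Large, S) has each player best-responding; Nash payoffs (14, 6).
Alto earns 8 sequentially versus 14 at the Nash outcome: worse off.

worse off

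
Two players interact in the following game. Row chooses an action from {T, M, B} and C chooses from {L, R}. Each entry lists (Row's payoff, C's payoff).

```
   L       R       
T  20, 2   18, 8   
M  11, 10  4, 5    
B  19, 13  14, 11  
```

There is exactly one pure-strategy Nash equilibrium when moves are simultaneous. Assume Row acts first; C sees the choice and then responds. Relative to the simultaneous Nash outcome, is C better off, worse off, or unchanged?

better off

Backward induction with Row moving first.
- T: BR = R, leader payoff 18.
- M: BR = L, leader payoff 11.
- B: BR = L, leader payoff 19.
Maximizing over 18, 11, 19, Row chooses B. Subgame-perfect outcome: (B, L) with payoffs (19, 13).
Under simultaneous play:
Row's best replies: L→T; R→T.
C's best replies: T→R; M→L; B→L.
Only (T, R) has each player best-responding; Nash payoffs (18, 8).
C earns 13 sequentially versus 8 at the Nash outcome: better off.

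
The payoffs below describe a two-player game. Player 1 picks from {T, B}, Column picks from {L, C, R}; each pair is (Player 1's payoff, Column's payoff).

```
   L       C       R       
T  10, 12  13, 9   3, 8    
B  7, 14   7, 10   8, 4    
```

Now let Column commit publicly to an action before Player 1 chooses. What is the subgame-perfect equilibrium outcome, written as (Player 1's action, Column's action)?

(T, L)

Player 1 best-responds to each possible Column move:
- L → Player 1 plays T (best of 10, 7); Column gets 12.
- C → Player 1 plays T (best of 13, 7); Column gets 9.
- R → Player 1 plays B (best of 3, 8); Column gets 4.
Among 12, 9, 4, the best is 12 at L. Subgame-perfect outcome: (T, L) with payoffs (10, 12).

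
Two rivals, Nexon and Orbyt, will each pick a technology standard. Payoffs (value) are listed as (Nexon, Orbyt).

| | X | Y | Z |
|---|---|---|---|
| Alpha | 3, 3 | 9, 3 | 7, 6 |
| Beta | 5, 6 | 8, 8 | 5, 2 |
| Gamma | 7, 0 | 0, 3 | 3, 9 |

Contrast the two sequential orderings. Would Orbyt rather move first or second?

second

If Nexon leads: Orbyt's best replies are Alpha→Z, Beta→Y, Gamma→Z; Nexon's induced payoffs 7, 8, 3; outcome (Beta, Y), payoffs (8, 8).
If Orbyt leads: Nexon's best replies are X→Gamma, Y→Alpha, Z→Alpha; Orbyt's induced payoffs 0, 3, 6; outcome (Alpha, Z), payoffs (7, 6).
Orbyt gets 6 moving first and 8 moving second, so Orbyt prefers to move second.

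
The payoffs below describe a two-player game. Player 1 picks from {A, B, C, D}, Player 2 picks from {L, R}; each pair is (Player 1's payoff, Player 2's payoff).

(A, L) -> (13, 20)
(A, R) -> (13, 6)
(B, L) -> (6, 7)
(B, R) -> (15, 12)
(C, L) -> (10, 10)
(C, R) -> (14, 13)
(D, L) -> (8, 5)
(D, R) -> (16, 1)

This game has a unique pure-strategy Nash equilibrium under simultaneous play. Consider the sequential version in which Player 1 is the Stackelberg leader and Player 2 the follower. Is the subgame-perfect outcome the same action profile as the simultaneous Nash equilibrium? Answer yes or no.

no

Work backward from Player 2's decision.
- A: BR = L, leader payoff 13.
- B: BR = R, leader payoff 15.
- C: BR = R, leader payoff 14.
- D: BR = L, leader payoff 8.
Maximizing over 13, 15, 14, 8, Player 1 chooses B. Subgame-perfect outcome: (B, R) with payoffs (15, 12).
Now find the simultaneous Nash equilibrium.
Player 1's best replies: L→A; R→D.
Player 2's best replies: A→L; B→R; C→R; D→L.
The unique mutual best reply is (A, L), giving (13, 20).
Sequential outcome (B, R) differs from the Nash profile (A, L).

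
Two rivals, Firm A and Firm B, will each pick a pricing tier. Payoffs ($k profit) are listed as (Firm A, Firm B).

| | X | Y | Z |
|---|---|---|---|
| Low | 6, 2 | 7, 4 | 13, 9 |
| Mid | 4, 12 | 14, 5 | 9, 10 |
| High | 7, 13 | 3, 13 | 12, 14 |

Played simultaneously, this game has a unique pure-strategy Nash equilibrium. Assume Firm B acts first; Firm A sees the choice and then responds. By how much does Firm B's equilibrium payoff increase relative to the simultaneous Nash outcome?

4

Solve by backward induction (Firm B leads).
- X: BR = High, leader payoff 13.
- Y: BR = Mid, leader payoff 5.
- Z: BR = Low, leader payoff 9.
Among 13, 5, 9, the best is 13 at X. Subgame-perfect outcome: (High, X) with payoffs (7, 13).
Under simultaneous play:
Firm A's best replies: X→High; Y→Mid; Z→Low.
Firm B's best replies: Low→Z; Mid→X; High→Z.
Only (Low, Z) has each player best-responding; Nash payoffs (13, 9).
Firm B's commitment gain: 13 − 9 = 4.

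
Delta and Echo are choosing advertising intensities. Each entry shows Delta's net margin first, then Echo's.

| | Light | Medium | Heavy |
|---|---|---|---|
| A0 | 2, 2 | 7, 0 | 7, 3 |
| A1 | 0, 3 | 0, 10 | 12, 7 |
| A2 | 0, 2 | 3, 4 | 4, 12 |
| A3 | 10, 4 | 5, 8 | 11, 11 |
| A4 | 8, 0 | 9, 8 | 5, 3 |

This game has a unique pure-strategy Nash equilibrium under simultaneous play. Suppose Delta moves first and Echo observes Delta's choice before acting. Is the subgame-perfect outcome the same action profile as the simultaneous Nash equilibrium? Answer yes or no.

Backward induction with Delta moving first.
- A0 → Echo plays Heavy (best of 2, 0, 3); Delta gets 7.
- A1 → Echo plays Medium (best of 3, 10, 7); Delta gets 0.
- A2 → Echo plays Heavy (best of 2, 4, 12); Delta gets 4.
- A3 → Echo plays Heavy (best of 4, 8, 11); Delta gets 11.
- A4 → Echo plays Medium (best of 0, 8, 3); Delta gets 9.
Maximizing over 7, 0, 4, 11, 9, Delta chooses A3. Subgame-perfect outcome: (A3, Heavy) with payoffs (11, 11).
Now find the simultaneous Nash equilibrium.
Delta's best replies: Light→A3; Medium→A4; Heavy→A1.
Echo's best replies: A0→Heavy; A1→Medium; A2→Heavy; A3→Heavy; A4→Medium.
Only (A4, Medium) has each player best-responding; Nash payoffs (9, 8).
Sequential outcome (A3, Heavy) differs from the Nash profile (A4, Medium).

no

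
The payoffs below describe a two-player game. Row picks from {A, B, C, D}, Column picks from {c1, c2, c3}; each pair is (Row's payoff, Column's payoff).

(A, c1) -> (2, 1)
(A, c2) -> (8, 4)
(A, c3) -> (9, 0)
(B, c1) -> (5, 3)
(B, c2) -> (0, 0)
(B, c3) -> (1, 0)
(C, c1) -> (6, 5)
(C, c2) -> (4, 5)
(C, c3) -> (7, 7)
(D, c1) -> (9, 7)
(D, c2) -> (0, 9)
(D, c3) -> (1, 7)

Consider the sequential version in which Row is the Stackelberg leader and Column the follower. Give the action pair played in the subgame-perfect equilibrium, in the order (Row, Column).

Column best-responds to each possible Row move:
- A: BR = c2, leader payoff 8.
- B: BR = c1, leader payoff 5.
- C: BR = c3, leader payoff 7.
- D: BR = c2, leader payoff 0.
Among 8, 5, 7, 0, the best is 8 at A. Subgame-perfect outcome: (A, c2) with payoffs (8, 4).

(A, c2)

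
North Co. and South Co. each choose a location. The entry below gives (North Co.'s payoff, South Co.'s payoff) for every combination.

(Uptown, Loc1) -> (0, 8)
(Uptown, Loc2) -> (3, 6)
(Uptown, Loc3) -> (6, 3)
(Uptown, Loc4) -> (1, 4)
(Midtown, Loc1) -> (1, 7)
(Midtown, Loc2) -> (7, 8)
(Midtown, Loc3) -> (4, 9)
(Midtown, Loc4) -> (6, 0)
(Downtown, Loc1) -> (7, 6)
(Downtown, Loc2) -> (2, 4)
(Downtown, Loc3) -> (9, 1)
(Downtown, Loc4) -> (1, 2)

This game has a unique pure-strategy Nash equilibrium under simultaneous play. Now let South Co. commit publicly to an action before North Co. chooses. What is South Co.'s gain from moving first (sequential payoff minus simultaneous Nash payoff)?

2

Solve by backward induction (South Co. leads).
- Loc1: BR = Downtown, leader payoff 6.
- Loc2: BR = Midtown, leader payoff 8.
- Loc3: BR = Downtown, leader payoff 1.
- Loc4: BR = Midtown, leader payoff 0.
Among 6, 8, 1, 0, the best is 8 at Loc2. Subgame-perfect outcome: (Midtown, Loc2) with payoffs (7, 8).
For the simultaneous game, intersect best replies.
North Co.'s best replies: Loc1→Downtown; Loc2→Midtown; Loc3→Downtown; Loc4→Midtown.
South Co.'s best replies: Uptown→Loc1; Midtown→Loc3; Downtown→Loc1.
The unique mutual best reply is (Downtown, Loc1), giving (7, 6).
South Co.'s commitment gain: 8 − 6 = 2.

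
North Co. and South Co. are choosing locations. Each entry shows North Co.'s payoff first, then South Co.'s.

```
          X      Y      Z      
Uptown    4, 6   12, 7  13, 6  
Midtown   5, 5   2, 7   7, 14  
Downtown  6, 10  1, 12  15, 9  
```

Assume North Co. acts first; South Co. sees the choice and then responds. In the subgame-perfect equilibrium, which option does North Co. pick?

Solve by backward induction (North Co. leads).
- Uptown: South Co. compares 6, 7, 6 and picks Y; North Co. would get 12.
- Midtown: South Co. compares 5, 7, 14 and picks Z; North Co. would get 7.
- Downtown: South Co. compares 10, 12, 9 and picks Y; North Co. would get 1.
Among 12, 7, 1, the best is 12 at Uptown. Subgame-perfect outcome: (Uptown, Y) with payoffs (12, 7).

Uptown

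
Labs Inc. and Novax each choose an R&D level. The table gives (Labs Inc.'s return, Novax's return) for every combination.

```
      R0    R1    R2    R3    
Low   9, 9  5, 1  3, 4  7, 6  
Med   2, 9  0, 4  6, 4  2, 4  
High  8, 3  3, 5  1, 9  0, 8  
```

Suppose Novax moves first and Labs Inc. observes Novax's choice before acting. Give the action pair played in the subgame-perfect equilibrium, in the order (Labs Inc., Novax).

(Low, R0)

Work backward from Labs Inc.'s decision.
- R0: Labs Inc. compares 9, 2, 8 and picks Low; Novax would get 9.
- R1: Labs Inc. compares 5, 0, 3 and picks Low; Novax would get 1.
- R2: Labs Inc. compares 3, 6, 1 and picks Med; Novax would get 4.
- R3: Labs Inc. compares 7, 2, 0 and picks Low; Novax would get 6.
Among 9, 1, 4, 6, the best is 9 at R0. Subgame-perfect outcome: (Low, R0) with payoffs (9, 9).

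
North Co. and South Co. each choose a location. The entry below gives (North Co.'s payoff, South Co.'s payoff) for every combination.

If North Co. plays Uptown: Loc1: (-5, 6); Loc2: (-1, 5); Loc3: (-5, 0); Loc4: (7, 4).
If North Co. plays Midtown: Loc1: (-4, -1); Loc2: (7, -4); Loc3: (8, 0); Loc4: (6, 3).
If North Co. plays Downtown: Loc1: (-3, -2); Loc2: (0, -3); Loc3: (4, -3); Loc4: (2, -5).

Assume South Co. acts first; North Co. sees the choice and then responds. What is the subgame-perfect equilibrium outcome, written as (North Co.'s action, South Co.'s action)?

(Uptown, Loc4)

Work backward from North Co.'s decision.
- Loc1 → North Co. plays Downtown (best of -5, -4, -3); South Co. gets -2.
- Loc2 → North Co. plays Midtown (best of -1, 7, 0); South Co. gets -4.
- Loc3 → North Co. plays Midtown (best of -5, 8, 4); South Co. gets 0.
- Loc4 → North Co. plays Uptown (best of 7, 6, 2); South Co. gets 4.
South Co.'s induced payoffs are -2, -4, 0, 4, so South Co. commits to Loc4. Subgame-perfect outcome: (Uptown, Loc4) with payoffs (7, 4).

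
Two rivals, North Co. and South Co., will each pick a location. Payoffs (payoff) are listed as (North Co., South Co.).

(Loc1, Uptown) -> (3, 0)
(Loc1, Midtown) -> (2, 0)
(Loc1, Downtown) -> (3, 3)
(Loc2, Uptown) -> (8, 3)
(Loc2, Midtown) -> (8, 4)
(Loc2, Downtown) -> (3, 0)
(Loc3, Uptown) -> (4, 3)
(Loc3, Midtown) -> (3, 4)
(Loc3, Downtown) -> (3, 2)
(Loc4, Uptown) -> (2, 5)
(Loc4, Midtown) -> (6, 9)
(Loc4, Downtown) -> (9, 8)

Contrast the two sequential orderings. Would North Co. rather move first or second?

second

If North Co. leads: South Co.'s best replies are Loc1→Downtown, Loc2→Midtown, Loc3→Midtown, Loc4→Midtown; North Co.'s induced payoffs 3, 8, 3, 6; outcome (Loc2, Midtown), payoffs (8, 4).
If South Co. leads: North Co.'s best replies are Uptown→Loc2, Midtown→Loc2, Downtown→Loc4; South Co.'s induced payoffs 3, 4, 8; outcome (Loc4, Downtown), payoffs (9, 8).
North Co. gets 8 moving first and 9 moving second, so North Co. prefers to move second.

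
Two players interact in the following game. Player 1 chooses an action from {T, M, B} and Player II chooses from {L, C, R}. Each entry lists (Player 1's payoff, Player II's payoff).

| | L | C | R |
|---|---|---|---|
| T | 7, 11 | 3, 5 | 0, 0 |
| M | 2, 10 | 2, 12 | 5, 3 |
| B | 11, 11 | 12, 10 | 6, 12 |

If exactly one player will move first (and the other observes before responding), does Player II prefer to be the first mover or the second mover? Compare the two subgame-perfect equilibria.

If Player 1 leads: Player II's best replies are T→L, M→C, B→R; Player 1's induced payoffs 7, 2, 6; outcome (T, L), payoffs (7, 11).
If Player II leads: Player 1's best replies are L→B, C→B, R→B; Player II's induced payoffs 11, 10, 12; outcome (B, R), payoffs (6, 12).
Player II gets 12 moving first and 11 moving second, so Player II prefers to move first.

first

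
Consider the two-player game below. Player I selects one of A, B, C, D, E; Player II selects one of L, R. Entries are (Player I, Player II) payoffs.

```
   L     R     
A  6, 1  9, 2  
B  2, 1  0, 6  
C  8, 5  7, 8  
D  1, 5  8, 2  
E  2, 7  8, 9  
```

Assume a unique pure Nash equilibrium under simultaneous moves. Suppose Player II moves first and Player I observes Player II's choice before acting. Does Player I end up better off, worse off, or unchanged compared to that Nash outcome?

Player I best-responds to each possible Player II move:
- L: BR = C, leader payoff 5.
- R: BR = A, leader payoff 2.
Player II's induced payoffs are 5, 2, so Player II commits to L. Subgame-perfect outcome: (C, L) with payoffs (8, 5).
For the simultaneous game, intersect best replies.
Player I's best replies: L→C; R→A.
Player II's best replies: A→R; B→R; C→R; D→L; E→R.
Only (A, R) has each player best-responding; Nash payoffs (9, 2).
Player I earns 8 sequentially versus 9 at the Nash outcome: worse off.

worse off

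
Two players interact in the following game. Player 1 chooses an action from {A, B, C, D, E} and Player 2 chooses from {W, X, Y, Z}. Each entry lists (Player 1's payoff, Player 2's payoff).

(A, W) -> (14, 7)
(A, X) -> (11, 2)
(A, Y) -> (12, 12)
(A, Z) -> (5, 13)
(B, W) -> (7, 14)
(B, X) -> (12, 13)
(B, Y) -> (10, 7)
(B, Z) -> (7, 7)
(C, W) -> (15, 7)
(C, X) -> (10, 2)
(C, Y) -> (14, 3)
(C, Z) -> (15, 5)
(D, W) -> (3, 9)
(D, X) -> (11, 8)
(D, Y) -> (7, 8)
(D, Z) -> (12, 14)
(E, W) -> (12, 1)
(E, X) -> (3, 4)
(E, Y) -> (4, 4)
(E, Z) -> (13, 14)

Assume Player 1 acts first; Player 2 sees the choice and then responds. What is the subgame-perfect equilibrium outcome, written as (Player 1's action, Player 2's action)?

(C, W)

Solve by backward induction (Player 1 leads).
- A: BR = Z, leader payoff 5.
- B: BR = W, leader payoff 7.
- C: BR = W, leader payoff 15.
- D: BR = Z, leader payoff 12.
- E: BR = Z, leader payoff 13.
Among 5, 7, 15, 12, 13, the best is 15 at C. Subgame-perfect outcome: (C, W) with payoffs (15, 7).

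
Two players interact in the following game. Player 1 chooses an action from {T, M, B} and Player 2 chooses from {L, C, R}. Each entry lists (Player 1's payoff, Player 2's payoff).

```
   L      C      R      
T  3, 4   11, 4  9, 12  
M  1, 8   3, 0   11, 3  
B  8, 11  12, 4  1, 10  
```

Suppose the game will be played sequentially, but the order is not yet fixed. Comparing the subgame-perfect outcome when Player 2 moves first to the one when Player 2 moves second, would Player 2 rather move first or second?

If Player 1 leads: Player 2's best replies are T→R, M→L, B→L; Player 1's induced payoffs 9, 1, 8; outcome (T, R), payoffs (9, 12).
If Player 2 leads: Player 1's best replies are L→B, C→B, R→M; Player 2's induced payoffs 11, 4, 3; outcome (B, L), payoffs (8, 11).
Player 2 gets 11 moving first and 12 moving second, so Player 2 prefers to move second.

second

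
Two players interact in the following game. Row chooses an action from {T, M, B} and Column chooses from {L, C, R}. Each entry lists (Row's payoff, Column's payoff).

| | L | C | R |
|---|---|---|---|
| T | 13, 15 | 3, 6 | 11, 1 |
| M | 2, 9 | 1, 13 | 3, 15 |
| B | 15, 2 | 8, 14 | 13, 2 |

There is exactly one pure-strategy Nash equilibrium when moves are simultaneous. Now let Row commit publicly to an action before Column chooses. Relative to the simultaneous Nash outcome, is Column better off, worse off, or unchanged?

better off

Work backward from Column's decision.
- T: Column compares 15, 6, 1 and picks L; Row would get 13.
- M: Column compares 9, 13, 15 and picks R; Row would get 3.
- B: Column compares 2, 14, 2 and picks C; Row would get 8.
Row's induced payoffs are 13, 3, 8, so Row commits to T. Subgame-perfect outcome: (T, L) with payoffs (13, 15).
For the simultaneous game, intersect best replies.
Row's best replies: L→B; C→B; R→B.
Column's best replies: T→L; M→R; B→C.
The unique mutual best reply is (B, C), giving (8, 14).
Column earns 15 sequentially versus 14 at the Nash outcome: better off.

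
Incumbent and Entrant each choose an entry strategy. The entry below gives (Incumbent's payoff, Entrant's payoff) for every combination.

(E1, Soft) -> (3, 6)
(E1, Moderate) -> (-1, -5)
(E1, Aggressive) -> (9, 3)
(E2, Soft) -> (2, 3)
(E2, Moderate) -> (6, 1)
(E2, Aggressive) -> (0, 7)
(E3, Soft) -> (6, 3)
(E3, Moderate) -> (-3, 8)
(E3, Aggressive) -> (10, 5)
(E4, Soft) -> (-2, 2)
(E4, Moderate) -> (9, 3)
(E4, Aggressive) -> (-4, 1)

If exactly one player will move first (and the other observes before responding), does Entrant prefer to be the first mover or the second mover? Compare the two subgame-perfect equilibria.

If Incumbent leads: Entrant's best replies are E1→Soft, E2→Aggressive, E3→Moderate, E4→Moderate; Incumbent's induced payoffs 3, 0, -3, 9; outcome (E4, Moderate), payoffs (9, 3).
If Entrant leads: Incumbent's best replies are Soft→E3, Moderate→E4, Aggressive→E3; Entrant's induced payoffs 3, 3, 5; outcome (E3, Aggressive), payoffs (10, 5).
Entrant gets 5 moving first and 3 moving second, so Entrant prefers to move first.

first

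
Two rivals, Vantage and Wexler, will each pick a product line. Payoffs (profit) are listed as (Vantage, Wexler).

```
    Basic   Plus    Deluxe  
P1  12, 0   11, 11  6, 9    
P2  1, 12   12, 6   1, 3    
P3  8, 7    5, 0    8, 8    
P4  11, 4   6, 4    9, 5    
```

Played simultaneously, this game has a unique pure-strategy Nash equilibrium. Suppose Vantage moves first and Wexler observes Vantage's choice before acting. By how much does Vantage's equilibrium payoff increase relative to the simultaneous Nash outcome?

2

Backward induction with Vantage moving first.
- P1: Wexler compares 0, 11, 9 and picks Plus; Vantage would get 11.
- P2: Wexler compares 12, 6, 3 and picks Basic; Vantage would get 1.
- P3: Wexler compares 7, 0, 8 and picks Deluxe; Vantage would get 8.
- P4: Wexler compares 4, 4, 5 and picks Deluxe; Vantage would get 9.
Vantage's induced payoffs are 11, 1, 8, 9, so Vantage commits to P1. Subgame-perfect outcome: (P1, Plus) with payoffs (11, 11).
Under simultaneous play:
Vantage's best replies: Basic→P1; Plus→P2; Deluxe→P4.
Wexler's best replies: P1→Plus; P2→Basic; P3→Deluxe; P4→Deluxe.
Only (P4, Deluxe) has each player best-responding; Nash payoffs (9, 5).
Vantage's commitment gain: 11 − 9 = 2.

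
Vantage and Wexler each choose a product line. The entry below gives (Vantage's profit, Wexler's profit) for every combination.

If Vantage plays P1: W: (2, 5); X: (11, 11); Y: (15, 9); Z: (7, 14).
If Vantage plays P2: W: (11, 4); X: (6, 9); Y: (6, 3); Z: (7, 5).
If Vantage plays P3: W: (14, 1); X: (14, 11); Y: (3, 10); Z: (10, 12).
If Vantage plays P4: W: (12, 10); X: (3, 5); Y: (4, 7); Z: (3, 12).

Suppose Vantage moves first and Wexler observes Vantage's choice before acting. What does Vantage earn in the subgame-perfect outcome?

10

Backward induction with Vantage moving first.
- P1 → Wexler plays Z (best of 5, 11, 9, 14); Vantage gets 7.
- P2 → Wexler plays X (best of 4, 9, 3, 5); Vantage gets 6.
- P3 → Wexler plays Z (best of 1, 11, 10, 12); Vantage gets 10.
- P4 → Wexler plays Z (best of 10, 5, 7, 12); Vantage gets 3.
Among 7, 6, 10, 3, the best is 10 at P3. Subgame-perfect outcome: (P3, Z) with payoffs (10, 12).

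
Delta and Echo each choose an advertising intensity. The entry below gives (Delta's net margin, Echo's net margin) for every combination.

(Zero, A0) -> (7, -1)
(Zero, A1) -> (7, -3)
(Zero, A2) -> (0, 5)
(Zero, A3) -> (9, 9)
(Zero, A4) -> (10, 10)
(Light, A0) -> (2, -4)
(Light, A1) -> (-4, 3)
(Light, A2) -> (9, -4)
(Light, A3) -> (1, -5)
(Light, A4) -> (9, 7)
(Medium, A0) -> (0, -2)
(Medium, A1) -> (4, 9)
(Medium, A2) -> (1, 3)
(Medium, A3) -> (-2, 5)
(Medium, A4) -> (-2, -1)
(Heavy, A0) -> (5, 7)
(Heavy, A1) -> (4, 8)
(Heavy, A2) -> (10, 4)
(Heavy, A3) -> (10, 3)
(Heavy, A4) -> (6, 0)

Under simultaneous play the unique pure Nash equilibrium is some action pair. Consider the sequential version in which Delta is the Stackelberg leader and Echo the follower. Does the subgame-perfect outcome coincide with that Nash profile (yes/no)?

Solve by backward induction (Delta leads).
- Zero: BR = A4, leader payoff 10.
- Light: BR = A4, leader payoff 9.
- Medium: BR = A1, leader payoff 4.
- Heavy: BR = A1, leader payoff 4.
Among 10, 9, 4, 4, the best is 10 at Zero. Subgame-perfect outcome: (Zero, A4) with payoffs (10, 10).
Now find the simultaneous Nash equilibrium.
Delta's best replies: A0→Zero; A1→Zero; A2→Heavy; A3→Heavy; A4→Zero.
Echo's best replies: Zero→A4; Light→A4; Medium→A1; Heavy→A1.
The unique mutual best reply is (Zero, A4), giving (10, 10).
Sequential outcome (Zero, A4) coincides with the Nash profile (Zero, A4).

yes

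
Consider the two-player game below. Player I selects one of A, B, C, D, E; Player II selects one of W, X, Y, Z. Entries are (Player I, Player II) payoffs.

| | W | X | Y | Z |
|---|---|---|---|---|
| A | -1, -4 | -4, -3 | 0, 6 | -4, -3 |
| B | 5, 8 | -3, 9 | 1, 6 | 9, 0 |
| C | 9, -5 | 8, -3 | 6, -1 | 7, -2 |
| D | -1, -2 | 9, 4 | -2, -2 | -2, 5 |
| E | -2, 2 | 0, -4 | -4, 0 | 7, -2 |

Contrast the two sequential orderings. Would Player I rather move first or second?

If Player I leads: Player II's best replies are A→Y, B→X, C→Y, D→Z, E→W; Player I's induced payoffs 0, -3, 6, -2, -2; outcome (C, Y), payoffs (6, -1).
If Player II leads: Player I's best replies are W→C, X→D, Y→C, Z→B; Player II's induced payoffs -5, 4, -1, 0; outcome (D, X), payoffs (9, 4).
Player I gets 6 moving first and 9 moving second, so Player I prefers to move second.

second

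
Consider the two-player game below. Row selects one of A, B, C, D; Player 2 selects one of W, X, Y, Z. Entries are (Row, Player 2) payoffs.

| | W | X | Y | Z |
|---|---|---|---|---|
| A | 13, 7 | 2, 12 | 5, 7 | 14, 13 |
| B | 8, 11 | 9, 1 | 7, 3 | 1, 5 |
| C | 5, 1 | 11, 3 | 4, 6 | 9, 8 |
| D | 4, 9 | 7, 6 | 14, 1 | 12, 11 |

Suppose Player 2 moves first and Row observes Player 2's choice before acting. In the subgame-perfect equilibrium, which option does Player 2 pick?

Solve by backward induction (Player 2 leads).
- W: Row compares 13, 8, 5, 4 and picks A; Player 2 would get 7.
- X: Row compares 2, 9, 11, 7 and picks C; Player 2 would get 3.
- Y: Row compares 5, 7, 4, 14 and picks D; Player 2 would get 1.
- Z: Row compares 14, 1, 9, 12 and picks A; Player 2 would get 13.
Among 7, 3, 1, 13, the best is 13 at Z. Subgame-perfect outcome: (A, Z) with payoffs (14, 13).

Z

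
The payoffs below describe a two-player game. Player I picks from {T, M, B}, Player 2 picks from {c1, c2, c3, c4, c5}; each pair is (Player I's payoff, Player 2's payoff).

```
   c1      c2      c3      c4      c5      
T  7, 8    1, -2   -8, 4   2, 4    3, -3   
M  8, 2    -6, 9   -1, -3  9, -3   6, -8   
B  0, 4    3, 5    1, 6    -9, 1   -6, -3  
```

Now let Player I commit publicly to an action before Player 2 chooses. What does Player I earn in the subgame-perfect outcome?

7

Work backward from Player 2's decision.
- T: Player 2 compares 8, -2, 4, 4, -3 and picks c1; Player I would get 7.
- M: Player 2 compares 2, 9, -3, -3, -8 and picks c2; Player I would get -6.
- B: Player 2 compares 4, 5, 6, 1, -3 and picks c3; Player I would get 1.
Player I's induced payoffs are 7, -6, 1, so Player I commits to T. Subgame-perfect outcome: (T, c1) with payoffs (7, 8).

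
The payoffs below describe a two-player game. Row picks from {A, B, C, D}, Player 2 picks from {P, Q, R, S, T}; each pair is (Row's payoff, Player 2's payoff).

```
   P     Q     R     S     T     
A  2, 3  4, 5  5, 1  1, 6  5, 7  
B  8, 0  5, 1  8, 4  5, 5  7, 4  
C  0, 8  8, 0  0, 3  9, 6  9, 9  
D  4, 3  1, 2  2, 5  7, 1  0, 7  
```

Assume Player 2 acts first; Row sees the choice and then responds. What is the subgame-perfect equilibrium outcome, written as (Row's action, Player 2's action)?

(C, T)

Work backward from Row's decision.
- P → Row plays B (best of 2, 8, 0, 4); Player 2 gets 0.
- Q → Row plays C (best of 4, 5, 8, 1); Player 2 gets 0.
- R → Row plays B (best of 5, 8, 0, 2); Player 2 gets 4.
- S → Row plays C (best of 1, 5, 9, 7); Player 2 gets 6.
- T → Row plays C (best of 5, 7, 9, 0); Player 2 gets 9.
Among 0, 0, 4, 6, 9, the best is 9 at T. Subgame-perfect outcome: (C, T) with payoffs (9, 9).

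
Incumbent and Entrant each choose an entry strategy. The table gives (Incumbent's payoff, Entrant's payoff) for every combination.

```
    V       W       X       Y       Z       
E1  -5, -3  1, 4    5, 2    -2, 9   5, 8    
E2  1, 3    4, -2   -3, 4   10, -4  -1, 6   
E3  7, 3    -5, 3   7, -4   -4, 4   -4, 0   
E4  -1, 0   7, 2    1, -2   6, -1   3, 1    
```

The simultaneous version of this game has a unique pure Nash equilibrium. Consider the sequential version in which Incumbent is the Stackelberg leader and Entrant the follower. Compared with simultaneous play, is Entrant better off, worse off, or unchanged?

Solve by backward induction (Incumbent leads).
- E1 → Entrant plays Y (best of -3, 4, 2, 9, 8); Incumbent gets -2.
- E2 → Entrant plays Z (best of 3, -2, 4, -4, 6); Incumbent gets -1.
- E3 → Entrant plays Y (best of 3, 3, -4, 4, 0); Incumbent gets -4.
- E4 → Entrant plays W (best of 0, 2, -2, -1, 1); Incumbent gets 7.
Among -2, -1, -4, 7, the best is 7 at E4. Subgame-perfect outcome: (E4, W) with payoffs (7, 2).
For the simultaneous game, intersect best replies.
Incumbent's best replies: V→E3; W→E4; X→E3; Y→E2; Z→E1.
Entrant's best replies: E1→Y; E2→Z; E3→Y; E4→W.
The unique mutual best reply is (E4, W), giving (7, 2).
Entrant earns 2 sequentially versus 2 at the Nash outcome: unchanged.

unchanged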